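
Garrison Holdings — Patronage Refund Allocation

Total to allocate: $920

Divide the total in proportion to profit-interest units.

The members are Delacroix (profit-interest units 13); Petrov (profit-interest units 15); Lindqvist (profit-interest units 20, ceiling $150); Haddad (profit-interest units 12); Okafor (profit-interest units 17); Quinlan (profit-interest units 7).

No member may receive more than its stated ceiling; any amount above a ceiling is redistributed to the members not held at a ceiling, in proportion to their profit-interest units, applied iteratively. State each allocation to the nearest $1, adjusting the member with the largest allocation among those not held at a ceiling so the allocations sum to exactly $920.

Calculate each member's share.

Delacroix: $156 | Petrov: $180 | Lindqvist: $150 | Haddad: $144 | Okafor: $206 | Quinlan: $84

Combined profit-interest units = 84.
Pro-rata shares before constraints: Delacroix 142.38; Petrov 164.29; Lindqvist 219.05; Haddad 131.43; Okafor 186.19; Quinlan 76.67.
Cap binds for Lindqvist ($150); residual $770 reallocated over remaining profit-interest units 64.
Shares after redistribution: Delacroix 156.41 → $156; Petrov 180.47 → $180; Haddad 144.38 → $144; Okafor 204.53 → $205; Quinlan 84.22 → $84.
Rounding difference +$1 applied to Okafor → $206.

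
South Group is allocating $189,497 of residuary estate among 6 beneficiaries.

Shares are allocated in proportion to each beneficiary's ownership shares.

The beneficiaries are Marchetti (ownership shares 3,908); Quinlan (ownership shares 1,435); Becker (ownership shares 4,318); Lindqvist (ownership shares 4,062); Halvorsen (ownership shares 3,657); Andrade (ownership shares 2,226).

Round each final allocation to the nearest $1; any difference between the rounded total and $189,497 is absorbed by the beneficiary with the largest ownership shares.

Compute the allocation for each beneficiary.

Marchetti: $37,772 · Quinlan: $13,870 · Becker: $41,734 · Lindqvist: $39,260 · Halvorsen: $35,346 · Andrade: $21,515

Ownership shares total: 19,606.
Proportional shares: Marchetti 3,908/19,606 × $189,497 = 37,771.82; Quinlan 1,435/19,606 × $189,497 = 13,869.64; Becker 4,318/19,606 × $189,497 = 41,734.57; Lindqvist 4,062/19,606 × $189,497 = 39,260.27; Halvorsen 3,657/19,606 × $189,497 = 35,345.84; Andrade 2,226/19,606 × $189,497 = 21,514.86.
Rounded to nearest $1: Marchetti $37,772; Quinlan $13,870; Becker $41,735; Lindqvist $39,260; Halvorsen $35,346; Andrade $21,515. Sum = $189,498.
Difference $189,497 − $189,498 = −$1 applied to largest ownership shares (Becker): Becker becomes $41,734.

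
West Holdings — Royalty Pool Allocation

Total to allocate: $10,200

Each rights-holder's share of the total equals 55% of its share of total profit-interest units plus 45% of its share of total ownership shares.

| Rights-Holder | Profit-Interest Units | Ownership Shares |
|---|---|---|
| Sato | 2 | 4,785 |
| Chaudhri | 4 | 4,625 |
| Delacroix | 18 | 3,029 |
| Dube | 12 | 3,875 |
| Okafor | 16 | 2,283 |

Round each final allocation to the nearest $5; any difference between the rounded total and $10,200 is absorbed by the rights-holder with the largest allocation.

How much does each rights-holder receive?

Sato: $1,395 · Chaudhri: $1,575 · Delacroix: $2,690 · Dube: $2,250 · Okafor: $2,290

Totals — profit-interest units 52, ownership shares 18,597.
Composite weights (55% profit-interest units + 45% ownership shares): Sato 0.1369; Chaudhri 0.1542; Delacroix 0.2637; Dube 0.2207; Okafor 0.2245.
Unrounded shares: Sato 1,396.77; Chaudhri 1,573.05; Delacroix 2,689.52; Dube 2,251.02; Okafor 2,289.63.
Rounded to nearest $5: Sato $1,395; Chaudhri $1,575; Delacroix $2,690; Dube $2,250; Okafor $2,290. Sum = $10,200.
Sum already equals the total — no adjustment.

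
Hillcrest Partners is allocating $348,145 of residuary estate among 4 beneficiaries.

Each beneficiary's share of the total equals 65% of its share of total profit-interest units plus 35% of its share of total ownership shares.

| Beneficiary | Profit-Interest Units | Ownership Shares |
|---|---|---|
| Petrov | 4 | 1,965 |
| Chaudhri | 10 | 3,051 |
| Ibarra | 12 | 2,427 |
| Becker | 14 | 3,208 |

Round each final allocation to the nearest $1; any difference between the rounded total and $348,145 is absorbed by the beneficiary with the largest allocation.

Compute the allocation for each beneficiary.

Totals — profit-interest units 40, ownership shares 10,651.
Composite weights (65% profit-interest units + 35% ownership shares): Petrov 0.1296; Chaudhri 0.2628; Ibarra 0.2748; Becker 0.3329.
Unrounded shares: Petrov 45,109.64; Chaudhri 91,477.95; Ibarra 95,653.91; Becker 115,903.504.
At nearest $1: Petrov $45,110; Chaudhri $91,478; Ibarra $95,654; Becker $115,904. Sum = $348,146.
Difference $348,145 − $348,146 = −$1 applied to largest allocation (Becker): Becker becomes $115,903.

Petrov: $45,110; Chaudhri: $91,478; Ibarra: $95,654; Becker: $115,903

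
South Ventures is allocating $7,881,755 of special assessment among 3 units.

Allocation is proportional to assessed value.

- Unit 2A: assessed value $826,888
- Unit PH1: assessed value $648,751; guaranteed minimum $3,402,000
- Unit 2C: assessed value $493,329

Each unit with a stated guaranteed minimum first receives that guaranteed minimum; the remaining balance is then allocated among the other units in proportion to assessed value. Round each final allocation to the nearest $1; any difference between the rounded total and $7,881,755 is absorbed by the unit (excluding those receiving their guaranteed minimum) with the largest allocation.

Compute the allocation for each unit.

Unit 2A: $2,805,793 | Unit PH1: $3,402,000 | Unit 2C: $1,673,962

Guaranteed amounts: Unit PH1 $3,402,000. Remaining pool $4,479,755.
Remaining pool split over remaining assessed value 1,320,217: Unit 2A 2,805,793.03 → $2,805,793; Unit 2C 1,673,961.97 → $1,673,962.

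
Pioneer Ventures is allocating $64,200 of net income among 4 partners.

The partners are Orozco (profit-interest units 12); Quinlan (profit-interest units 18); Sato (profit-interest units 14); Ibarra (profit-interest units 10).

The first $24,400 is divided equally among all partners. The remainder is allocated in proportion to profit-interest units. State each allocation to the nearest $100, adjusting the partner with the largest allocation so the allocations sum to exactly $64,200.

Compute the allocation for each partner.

Orozco: $14,900 · Quinlan: $19,400 · Sato: $16,400 · Ibarra: $13,500

Equal tier: $24,400 ÷ 4 = $6,100 apiece.
Remainder $39,800 by profit-interest units (total 54): Orozco 8,844.44 → $8,800; Quinlan 13,266.67 → $13,300; Sato 10,318.52 → $10,300; Ibarra 7,370.37 → $7,400.
Totals: Orozco $6,100 + $8,800 = $14,900; Quinlan $6,100 + $13,300 = $19,400; Sato $6,100 + $10,300 = $16,400; Ibarra $6,100 + $7,400 = $13,500.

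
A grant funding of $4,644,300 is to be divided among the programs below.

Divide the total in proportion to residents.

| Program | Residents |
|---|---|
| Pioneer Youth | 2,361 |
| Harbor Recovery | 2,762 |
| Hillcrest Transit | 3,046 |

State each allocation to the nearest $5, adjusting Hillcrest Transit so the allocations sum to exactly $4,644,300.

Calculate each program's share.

Total residents = 8,169.
Pro-rata amounts: Pioneer Youth 2,361/8,169 × $4,644,300 = 1,342,293.10; Harbor Recovery 2,762/8,169 × $4,644,300 = 1,570,272.57; Hillcrest Transit 3,046/8,169 × $4,644,300 = 1,731,734.34.
At nearest $5: Pioneer Youth $1,342,295; Harbor Recovery $1,570,275; Hillcrest Transit $1,731,735. Sum = $4,644,305.
Difference $4,644,300 − $4,644,305 = −$5 applied to Hillcrest Transit: Hillcrest Transit becomes $1,731,730.

Pioneer Youth: $1,342,295 | Harbor Recovery: $1,570,275 | Hillcrest Transit: $1,731,730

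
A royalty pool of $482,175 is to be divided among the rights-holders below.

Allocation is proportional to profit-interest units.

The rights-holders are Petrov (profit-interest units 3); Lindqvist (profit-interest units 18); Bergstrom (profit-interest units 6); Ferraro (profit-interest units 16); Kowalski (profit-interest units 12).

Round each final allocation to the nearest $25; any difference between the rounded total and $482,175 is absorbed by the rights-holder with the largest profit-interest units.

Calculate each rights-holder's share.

Total profit-interest units = 3 + 18 + 6 + 16 + 12 = 55.
Pro-rata amounts: Petrov 26,300.45; Lindqvist 157,802.73; Bergstrom 52,600.91; Ferraro 140,269.09; Kowalski 105,201.82.
After rounding ($25): Petrov $26,300; Lindqvist $157,800; Bergstrom $52,600; Ferraro $140,275; Kowalski $105,200. Sum = $482,175.
Sum already equals the total — no adjustment.

Petrov: $26,300 · Lindqvist: $157,800 · Bergstrom: $52,600 · Ferraro: $140,275 · Kowalski: $105,200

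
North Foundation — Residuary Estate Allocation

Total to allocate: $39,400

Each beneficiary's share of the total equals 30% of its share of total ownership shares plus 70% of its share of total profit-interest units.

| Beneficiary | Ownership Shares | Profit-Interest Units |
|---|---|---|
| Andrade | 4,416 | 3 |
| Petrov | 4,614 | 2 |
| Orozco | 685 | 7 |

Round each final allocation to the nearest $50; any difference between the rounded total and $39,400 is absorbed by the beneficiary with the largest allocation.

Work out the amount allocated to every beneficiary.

Ownership shares total 9,715; profit-interest units total 12.
Combined weights (30% ownership shares + 70% profit-interest units): Andrade 0.3114; Petrov 0.2591; Orozco 0.4295.
Raw shares: Andrade 12,267.84; Petrov 10,210.41; Orozco 16,921.76.
At nearest $50: Andrade $12,250; Petrov $10,200; Orozco $16,900. Sum = $39,350.
Difference $39,400 − $39,350 = +$50 applied to largest allocation (Orozco): Orozco becomes $16,950.

Andrade: $12,250 | Petrov: $10,200 | Orozco: $16,950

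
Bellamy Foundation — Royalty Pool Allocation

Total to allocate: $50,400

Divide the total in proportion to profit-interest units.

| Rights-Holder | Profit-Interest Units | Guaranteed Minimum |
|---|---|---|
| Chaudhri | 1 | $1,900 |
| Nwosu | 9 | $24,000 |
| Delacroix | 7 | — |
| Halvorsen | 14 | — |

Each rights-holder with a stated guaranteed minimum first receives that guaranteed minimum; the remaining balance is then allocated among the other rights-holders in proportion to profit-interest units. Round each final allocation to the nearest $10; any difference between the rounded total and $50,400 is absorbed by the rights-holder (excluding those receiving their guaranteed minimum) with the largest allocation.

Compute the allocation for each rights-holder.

Chaudhri: $1,900; Nwosu: $24,000; Delacroix: $8,170; Halvorsen: $16,330

Minimums first: Chaudhri $1,900; Nwosu $24,000. Residual $24,500.
Residual split over remaining profit-interest units 21: Delacroix 8,166.67 → $8,170; Halvorsen 16,333.33 → $16,330.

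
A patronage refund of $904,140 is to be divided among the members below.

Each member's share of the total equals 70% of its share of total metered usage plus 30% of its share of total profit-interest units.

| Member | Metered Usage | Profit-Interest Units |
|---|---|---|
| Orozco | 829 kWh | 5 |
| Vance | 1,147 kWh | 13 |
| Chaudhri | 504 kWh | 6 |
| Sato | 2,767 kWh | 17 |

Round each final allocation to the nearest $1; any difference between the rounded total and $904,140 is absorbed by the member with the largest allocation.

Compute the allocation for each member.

Metered usage total 5,247; profit-interest units total 41.
Blended shares (70% metered usage + 30% profit-interest units): Orozco 0.1472; Vance 0.2481; Chaudhri 0.1111; Sato 0.4935.
Raw shares: Orozco 133,073.04; Vance 224,355.76; Chaudhri 100,486.90; Sato 446,224.30.
Rounded to nearest $1: Orozco $133,073; Vance $224,356; Chaudhri $100,487; Sato $446,224. Sum = $904,140.
No rounding difference to absorb.

Orozco: $133,073; Vance: $224,356; Chaudhri: $100,487; Sato: $446,224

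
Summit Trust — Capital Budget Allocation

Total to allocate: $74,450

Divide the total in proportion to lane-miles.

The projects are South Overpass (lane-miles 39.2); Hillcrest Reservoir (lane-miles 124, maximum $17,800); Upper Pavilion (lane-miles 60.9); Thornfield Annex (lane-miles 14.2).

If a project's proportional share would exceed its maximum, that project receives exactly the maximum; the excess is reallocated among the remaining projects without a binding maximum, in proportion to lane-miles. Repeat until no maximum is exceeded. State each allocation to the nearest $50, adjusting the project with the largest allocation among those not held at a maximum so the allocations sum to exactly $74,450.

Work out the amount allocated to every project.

South Overpass: $19,450; Hillcrest Reservoir: $17,800; Upper Pavilion: $30,150; Thornfield Annex: $7,050

Sum of lane-miles: 238.3.
Unconstrained shares: South Overpass 12,246.92; Hillcrest Reservoir 38,740.24; Upper Pavilion 19,026.46; Thornfield Annex 4,436.38.
Cap binds for Hillcrest Reservoir ($17,800); balance $56,650 reallocated over remaining lane-miles 114.3.
Redistributed shares: South Overpass 19,428.52 → $19,450; Upper Pavilion 30,183.60 → $30,200; Thornfield Annex 7,037.88 → $7,050.
Rounding difference −$50 applied to Upper Pavilion → $30,150.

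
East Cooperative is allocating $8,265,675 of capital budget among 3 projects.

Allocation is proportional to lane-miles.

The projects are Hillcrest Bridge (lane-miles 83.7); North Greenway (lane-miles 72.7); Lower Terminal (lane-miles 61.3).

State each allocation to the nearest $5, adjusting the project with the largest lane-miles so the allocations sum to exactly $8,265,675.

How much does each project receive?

Hillcrest Bridge: $3,177,940 | North Greenway: $2,760,285 | Lower Terminal: $2,327,450

Sum of lane-miles: 83.7 + 72.7 + 61.3 = 217.7.
Pro-rata amounts: Hillcrest Bridge 3,177,937.52; North Greenway 2,760,287.43; Lower Terminal 2,327,450.06.
After rounding ($5): Hillcrest Bridge $3,177,940; North Greenway $2,760,285; Lower Terminal $2,327,450. Sum = $8,265,675.
Sum already equals the total — no adjustment.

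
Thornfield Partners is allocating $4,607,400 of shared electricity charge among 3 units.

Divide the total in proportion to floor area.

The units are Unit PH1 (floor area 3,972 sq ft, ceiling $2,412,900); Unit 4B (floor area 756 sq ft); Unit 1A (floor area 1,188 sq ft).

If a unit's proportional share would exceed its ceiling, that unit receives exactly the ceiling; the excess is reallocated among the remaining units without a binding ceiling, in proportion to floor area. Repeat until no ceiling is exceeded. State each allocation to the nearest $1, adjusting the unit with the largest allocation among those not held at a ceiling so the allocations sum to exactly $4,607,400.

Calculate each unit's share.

Sum of floor area: 5,916.
Proportional shares (ignoring caps): Unit PH1 3,093,406.49; Unit 4B 588,775.25; Unit 1A 925,218.26.
Cap binds for Unit PH1 ($2,412,900); remaining pool $2,194,500 reallocated over remaining floor area 1,944.
Shares after redistribution: Unit 4B 853,416.67 → $853,417; Unit 1A 1,341,083.33 → $1,341,083.

Unit PH1: $2,412,900 · Unit 4B: $853,417 · Unit 1A: $1,341,083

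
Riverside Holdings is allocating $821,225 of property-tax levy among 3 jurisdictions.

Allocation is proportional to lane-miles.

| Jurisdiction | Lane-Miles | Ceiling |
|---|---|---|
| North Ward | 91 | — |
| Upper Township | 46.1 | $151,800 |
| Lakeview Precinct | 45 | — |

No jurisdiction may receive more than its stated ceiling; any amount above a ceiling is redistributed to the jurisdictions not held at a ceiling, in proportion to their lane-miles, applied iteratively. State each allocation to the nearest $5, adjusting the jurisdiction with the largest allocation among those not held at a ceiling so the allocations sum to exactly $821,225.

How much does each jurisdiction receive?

Total lane-miles = 182.1.
Unconstrained shares: North Ward 410,387.01; Upper Township 207,899.35; Lakeview Precinct 202,938.63.
Capped: Upper Township ($151,800); remaining pool $669,425 reallocated over remaining lane-miles 136.
Shares after redistribution: North Ward 447,924.08 → $447,925; Lakeview Precinct 221,500.92 → $221,500.

North Ward: $447,925 · Upper Township: $151,800 · Lakeview Precinct: $221,500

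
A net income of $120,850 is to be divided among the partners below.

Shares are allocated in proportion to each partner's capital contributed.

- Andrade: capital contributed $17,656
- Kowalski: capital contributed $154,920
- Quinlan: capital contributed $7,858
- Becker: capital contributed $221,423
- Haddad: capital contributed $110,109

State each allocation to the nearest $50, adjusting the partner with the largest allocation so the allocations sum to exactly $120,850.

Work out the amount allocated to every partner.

Andrade: $4,150 | Kowalski: $36,550 | Quinlan: $1,850 | Becker: $52,300 | Haddad: $26,000

Capital contributed total: 511,966.
Raw shares: Andrade 17,656/511,966 × $120,850 = 4,167.71; Kowalski 154,920/511,966 × $120,850 = 36,568.99; Quinlan 7,858/511,966 × $120,850 = 1,854.89; Becker 221,423/511,966 × $120,850 = 52,267.08; Haddad 110,109/511,966 × $120,850 = 25,991.32.
At nearest $50: Andrade $4,150; Kowalski $36,550; Quinlan $1,850; Becker $52,250; Haddad $26,000. Sum = $120,800.
Difference $120,850 − $120,800 = +$50 applied to largest allocation (Becker): Becker becomes $52,300.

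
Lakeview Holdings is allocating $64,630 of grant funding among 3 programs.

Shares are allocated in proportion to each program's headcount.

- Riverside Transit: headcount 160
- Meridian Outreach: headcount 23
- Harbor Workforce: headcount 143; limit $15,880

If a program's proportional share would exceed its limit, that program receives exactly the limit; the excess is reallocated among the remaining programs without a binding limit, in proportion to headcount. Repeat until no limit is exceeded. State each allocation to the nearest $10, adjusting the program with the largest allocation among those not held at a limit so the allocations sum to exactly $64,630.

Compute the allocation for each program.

Total headcount = 326.
Pro-rata shares before constraints: Riverside Transit 31,720.25; Meridian Outreach 4,559.79; Harbor Workforce 28,349.97.
Capped: Harbor Workforce ($15,880); balance $48,750 reallocated over remaining headcount 183.
Shares after redistribution: Riverside Transit 42,622.95 → $42,620; Meridian Outreach 6,127.05 → $6,130.

Riverside Transit: $42,620; Meridian Outreach: $6,130; Harbor Workforce: $15,880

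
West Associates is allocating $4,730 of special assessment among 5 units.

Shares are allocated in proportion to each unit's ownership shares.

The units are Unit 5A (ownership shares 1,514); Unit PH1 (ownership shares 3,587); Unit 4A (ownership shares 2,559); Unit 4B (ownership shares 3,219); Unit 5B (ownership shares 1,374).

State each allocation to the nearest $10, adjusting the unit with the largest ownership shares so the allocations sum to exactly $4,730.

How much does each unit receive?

Combined ownership shares = 12,253.
Proportional shares: Unit 5A 1,514/12,253 × $4,730 = 584.45; Unit PH1 3,587/12,253 × $4,730 = 1,384.68; Unit 4A 2,559/12,253 × $4,730 = 987.85; Unit 4B 3,219/12,253 × $4,730 = 1,242.62; Unit 5B 1,374/12,253 × $4,730 = 530.40.
At nearest $10: Unit 5A $580; Unit PH1 $1,380; Unit 4A $990; Unit 4B $1,240; Unit 5B $530. Sum = $4,720.
Difference $4,730 − $4,720 = +$10 applied to largest ownership shares (Unit PH1): Unit PH1 becomes $1,390.

Unit 5A: $580 · Unit PH1: $1,390 · Unit 4A: $990 · Unit 4B: $1,240 · Unit 5B: $530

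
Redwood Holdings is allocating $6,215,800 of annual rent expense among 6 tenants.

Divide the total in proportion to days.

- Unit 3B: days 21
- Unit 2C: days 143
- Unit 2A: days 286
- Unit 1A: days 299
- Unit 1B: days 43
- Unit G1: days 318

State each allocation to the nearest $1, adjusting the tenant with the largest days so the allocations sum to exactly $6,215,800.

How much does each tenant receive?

Unit 3B: $117,596 | Unit 2C: $800,774 | Unit 2A: $1,601,548 | Unit 1A: $1,674,346 | Unit 1B: $240,792 | Unit G1: $1,780,744

Total days = 1,110.
Unrounded shares: Unit 3B 21/1,110 × $6,215,800 = 117,596.22; Unit 2C 143/1,110 × $6,215,800 = 800,774.23; Unit 2A 286/1,110 × $6,215,800 = 1,601,548.47; Unit 1A 299/1,110 × $6,215,800 = 1,674,346.13; Unit 1B 43/1,110 × $6,215,800 = 240,792.25; Unit G1 318/1,110 × $6,215,800 = 1,780,742.70.
After rounding ($1): Unit 3B $117,596; Unit 2C $800,774; Unit 2A $1,601,548; Unit 1A $1,674,346; Unit 1B $240,792; Unit G1 $1,780,743. Sum = $6,215,799.
Difference $6,215,800 − $6,215,799 = +$1 applied to largest days (Unit G1): Unit G1 becomes $1,780,744.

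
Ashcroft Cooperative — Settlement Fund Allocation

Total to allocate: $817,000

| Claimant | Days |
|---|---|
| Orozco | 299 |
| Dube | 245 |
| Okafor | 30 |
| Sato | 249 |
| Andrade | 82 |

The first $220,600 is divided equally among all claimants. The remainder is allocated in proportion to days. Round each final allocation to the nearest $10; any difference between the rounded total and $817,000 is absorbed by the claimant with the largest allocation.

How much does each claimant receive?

$220,600 shared equally gives $44,120 per claimant.
Remainder $596,400 by days (total 905): Orozco 197,042.65 → $197,040; Dube 161,456.35 → $161,460; Okafor 19,770.17 → $19,770; Sato 164,092.38 → $164,090; Andrade 54,038.45 → $54,040.
Totals: Orozco $44,120 + $197,040 = $241,160; Dube $44,120 + $161,460 = $205,580; Okafor $44,120 + $19,770 = $63,890; Sato $44,120 + $164,090 = $208,210; Andrade $44,120 + $54,040 = $98,160.

Orozco: $241,160 · Dube: $205,580 · Okafor: $63,890 · Sato: $208,210 · Andrade: $98,160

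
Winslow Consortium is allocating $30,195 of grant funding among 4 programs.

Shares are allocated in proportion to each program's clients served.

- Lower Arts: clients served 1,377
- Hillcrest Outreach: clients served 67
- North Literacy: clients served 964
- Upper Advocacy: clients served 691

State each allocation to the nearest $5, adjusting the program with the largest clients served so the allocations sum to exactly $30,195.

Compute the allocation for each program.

Clients served total: 1,377 + 67 + 964 + 691 = 3,099.
Raw shares: Lower Arts 13,416.75; Hillcrest Outreach 652.81; North Literacy 9,392.70; Upper Advocacy 6,732.73.
After rounding ($5): Lower Arts $13,415; Hillcrest Outreach $655; North Literacy $9,395; Upper Advocacy $6,735. Sum = $30,200.
Difference $30,195 − $30,200 = −$5 applied to largest clients served (Lower Arts): Lower Arts becomes $13,410.

Lower Arts: $13,410 · Hillcrest Outreach: $655 · North Literacy: $9,395 · Upper Advocacy: $6,735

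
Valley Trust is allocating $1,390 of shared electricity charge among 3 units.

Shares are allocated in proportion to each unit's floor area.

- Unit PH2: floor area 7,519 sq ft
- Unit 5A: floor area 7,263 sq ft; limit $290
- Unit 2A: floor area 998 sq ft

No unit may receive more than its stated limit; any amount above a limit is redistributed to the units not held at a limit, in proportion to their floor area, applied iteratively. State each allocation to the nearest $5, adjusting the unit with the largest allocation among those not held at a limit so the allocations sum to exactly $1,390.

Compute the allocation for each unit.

Total floor area = 15,780.
Unconstrained shares: Unit PH2 662.32; Unit 5A 639.77; Unit 2A 87.91.
Cap binds for Unit 5A ($290); residual $1,100 reallocated over remaining floor area 8,517.
Remaining shares: Unit PH2 971.10 → $970; Unit 2A 128.90 → $130.

Unit PH2: $970; Unit 5A: $290; Unit 2A: $130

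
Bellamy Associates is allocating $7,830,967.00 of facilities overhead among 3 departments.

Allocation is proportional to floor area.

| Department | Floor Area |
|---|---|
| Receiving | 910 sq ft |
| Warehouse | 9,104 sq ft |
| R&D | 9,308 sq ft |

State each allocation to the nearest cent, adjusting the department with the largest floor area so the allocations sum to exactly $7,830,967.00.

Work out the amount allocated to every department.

Floor area total: 910 + 9,104 + 9,308 = 19,322.
Unrounded shares: Receiving 368,811.7157; Warehouse 3,689,738.3070; R&D 3,772,416.9773.
At nearest cent: Receiving $368,811.72; Warehouse $3,689,738.31; R&D $3,772,416.98. Sum = $7,830,967.01.
Difference $7,830,967.00 − $7,830,967.01 = −$0.01 applied to largest floor area (R&D): R&D becomes $3,772,416.97.

Receiving: $368,811.72 · Warehouse: $3,689,738.31 · R&D: $3,772,416.97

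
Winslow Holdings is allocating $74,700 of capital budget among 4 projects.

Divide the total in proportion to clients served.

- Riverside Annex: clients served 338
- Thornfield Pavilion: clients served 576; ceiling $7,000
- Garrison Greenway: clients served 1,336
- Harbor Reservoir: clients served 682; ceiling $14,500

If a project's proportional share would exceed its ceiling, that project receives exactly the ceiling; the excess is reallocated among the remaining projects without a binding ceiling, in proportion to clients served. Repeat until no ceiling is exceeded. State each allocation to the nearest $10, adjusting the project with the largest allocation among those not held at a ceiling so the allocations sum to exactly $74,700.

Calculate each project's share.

Combined clients served = 2,932.
Unconstrained shares: Riverside Annex 8,611.39; Thornfield Pavilion 14,675.03; Garrison Greenway 34,037.93; Harbor Reservoir 17,375.65.
Held at cap: Thornfield Pavilion ($7,000), Harbor Reservoir ($14,500); balance $53,200 reallocated over remaining clients served 1,674.
Shares after redistribution: Riverside Annex 10,741.70 → $10,740; Garrison Greenway 42,458.30 → $42,460.

Riverside Annex: $10,740; Thornfield Pavilion: $7,000; Garrison Greenway: $42,460; Harbor Reservoir: $14,500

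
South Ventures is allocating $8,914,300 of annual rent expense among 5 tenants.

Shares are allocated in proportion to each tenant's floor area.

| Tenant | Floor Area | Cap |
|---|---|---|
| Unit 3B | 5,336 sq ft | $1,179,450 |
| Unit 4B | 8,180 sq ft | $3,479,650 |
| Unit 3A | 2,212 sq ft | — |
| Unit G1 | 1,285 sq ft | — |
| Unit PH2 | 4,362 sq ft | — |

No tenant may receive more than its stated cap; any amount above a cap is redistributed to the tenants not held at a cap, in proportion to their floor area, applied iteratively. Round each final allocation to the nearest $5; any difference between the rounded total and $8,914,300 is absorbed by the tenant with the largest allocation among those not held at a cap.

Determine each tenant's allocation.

Unit 3B: $1,179,450; Unit 4B: $3,479,650; Unit 3A: $1,197,670; Unit G1: $695,755; Unit PH2: $2,361,775

Combined floor area = 21,375.
Pro-rata shares before constraints: Unit 3B 2,225,342.91; Unit 4B 3,411,413.99; Unit 3A 922,499.72; Unit G1 535,900.61; Unit PH2 1,819,142.76.
Held at cap: Unit 3B ($1,179,450); residual $7,734,850 reallocated over remaining floor area 16,039.
Held at cap: Unit 4B ($3,479,650); residual $4,255,200 reallocated over remaining floor area 7,859.
Redistributed shares: Unit 3A 1,197,671.76 → $1,197,670; Unit G1 695,754.17 → $695,755; Unit PH2 2,361,774.07 → $2,361,775.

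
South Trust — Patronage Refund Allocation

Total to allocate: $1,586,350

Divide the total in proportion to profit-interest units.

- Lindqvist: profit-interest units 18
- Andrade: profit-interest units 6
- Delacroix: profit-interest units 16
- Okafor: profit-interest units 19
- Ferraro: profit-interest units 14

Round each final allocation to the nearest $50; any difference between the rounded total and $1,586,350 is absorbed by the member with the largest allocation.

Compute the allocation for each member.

Profit-interest units total: 73.
Proportional shares: Lindqvist 18/73 × $1,586,350 = 391,154.79; Andrade 6/73 × $1,586,350 = 130,384.93; Delacroix 16/73 × $1,586,350 = 347,693.15; Okafor 19/73 × $1,586,350 = 412,885.62; Ferraro 14/73 × $1,586,350 = 304,231.51.
After rounding ($50): Lindqvist $391,150; Andrade $130,400; Delacroix $347,700; Okafor $412,900; Ferraro $304,250. Sum = $1,586,400.
Difference $1,586,350 − $1,586,400 = −$50 applied to largest allocation (Okafor): Okafor becomes $412,850.

Lindqvist: $391,150 | Andrade: $130,400 | Delacroix: $347,700 | Okafor: $412,850 | Ferraro: $304,250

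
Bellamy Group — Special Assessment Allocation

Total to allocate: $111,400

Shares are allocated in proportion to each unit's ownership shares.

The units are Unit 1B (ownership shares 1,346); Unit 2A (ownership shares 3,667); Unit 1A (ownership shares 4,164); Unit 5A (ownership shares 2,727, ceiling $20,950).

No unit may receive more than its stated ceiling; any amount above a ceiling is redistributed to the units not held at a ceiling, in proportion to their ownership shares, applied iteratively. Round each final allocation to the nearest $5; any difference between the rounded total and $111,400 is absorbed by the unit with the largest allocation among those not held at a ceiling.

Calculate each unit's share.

Unit 1B: $13,265; Unit 2A: $36,145; Unit 1A: $41,040; Unit 5A: $20,950

Total ownership shares = 11,904.
Pro-rata shares before constraints: Unit 1B 12,596.14; Unit 2A 34,316.52; Unit 1A 38,967.54; Unit 5A 25,519.81.
Cap binds for Unit 5A ($20,950); residual $90,450 reallocated over remaining ownership shares 9,177.
Remaining shares: Unit 1B 13,266.39 → $13,265; Unit 2A 36,142.55 → $36,145; Unit 1A 41,041.06 → $41,040.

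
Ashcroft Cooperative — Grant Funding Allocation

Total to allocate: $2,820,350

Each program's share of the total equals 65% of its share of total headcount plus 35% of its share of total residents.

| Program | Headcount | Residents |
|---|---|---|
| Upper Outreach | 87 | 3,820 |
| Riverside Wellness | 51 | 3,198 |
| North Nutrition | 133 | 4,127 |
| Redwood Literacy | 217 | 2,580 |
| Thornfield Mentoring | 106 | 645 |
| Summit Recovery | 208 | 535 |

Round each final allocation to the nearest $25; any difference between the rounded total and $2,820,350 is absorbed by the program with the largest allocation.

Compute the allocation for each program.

Upper Outreach: $451,850; Riverside Wellness: $328,375; North Nutrition: $577,325; Redwood Literacy: $666,900; Thornfield Mentoring: $285,025; Summit Recovery: $510,875

Totals — headcount 802, residents 14,905.
Composite weights (65% headcount + 35% residents): Upper Outreach 0.1602; Riverside Wellness 0.1164; North Nutrition 0.2047; Redwood Literacy 0.2365; Thornfield Mentoring 0.1011; Summit Recovery 0.1811.
Proportional shares: Upper Outreach 451,855.79; Riverside Wellness 328,372.70; North Nutrition 577,335.38; Redwood Literacy 666,890.13; Thornfield Mentoring 285,013.71; Summit Recovery 510,882.29.
At nearest $25: Upper Outreach $451,850; Riverside Wellness $328,375; North Nutrition $577,325; Redwood Literacy $666,900; Thornfield Mentoring $285,025; Summit Recovery $510,875. Sum = $2,820,350.
No rounding difference to absorb.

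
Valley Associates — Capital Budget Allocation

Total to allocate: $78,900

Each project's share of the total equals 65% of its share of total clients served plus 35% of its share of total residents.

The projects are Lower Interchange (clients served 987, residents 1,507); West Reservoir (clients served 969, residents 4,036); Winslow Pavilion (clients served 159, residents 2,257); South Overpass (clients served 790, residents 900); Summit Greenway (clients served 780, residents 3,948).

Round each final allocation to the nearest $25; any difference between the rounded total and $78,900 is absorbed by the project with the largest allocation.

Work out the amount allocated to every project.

Lower Interchange: $17,025 | West Reservoir: $22,300 | Winslow Pavilion: $7,150 | South Overpass: $12,950 | Summit Greenway: $19,475

Clients served total 3,685; residents total 12,648.
Composite weights (65% clients served + 35% residents): Lower Interchange 0.2158; West Reservoir 0.2826; Winslow Pavilion 0.0905; South Overpass 0.1643; Summit Greenway 0.2468.
Proportional shares: Lower Interchange 17,026.62; West Reservoir 22,297.79; Winslow Pavilion 7,140.66; South Overpass 12,959.63; Summit Greenway 19,475.30.
Rounded to nearest $25: Lower Interchange $17,025; West Reservoir $22,300; Winslow Pavilion $7,150; South Overpass $12,950; Summit Greenway $19,475. Sum = $78,900.
Rounded total matches; no reconciliation needed.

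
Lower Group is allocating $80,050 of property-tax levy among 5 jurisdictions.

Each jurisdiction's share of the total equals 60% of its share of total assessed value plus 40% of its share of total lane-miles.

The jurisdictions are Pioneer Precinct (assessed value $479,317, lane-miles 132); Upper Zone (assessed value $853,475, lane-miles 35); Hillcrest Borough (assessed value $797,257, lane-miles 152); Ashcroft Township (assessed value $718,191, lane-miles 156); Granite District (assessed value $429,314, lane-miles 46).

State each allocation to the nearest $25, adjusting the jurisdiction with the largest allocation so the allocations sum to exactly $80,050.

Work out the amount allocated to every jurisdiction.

Totals — assessed value 3,277,554, lane-miles 521.
Blended shares (60% assessed value + 40% lane-miles): Pioneer Precinct 0.1891; Upper Zone 0.1831; Hillcrest Borough 0.2626; Ashcroft Township 0.2512; Granite District 0.1139.
Pro-rata amounts: Pioneer Precinct 15,136.57; Upper Zone 14,658.07; Hillcrest Borough 21,024.91; Ashcroft Township 20,112.09; Granite District 9,118.36.
After rounding ($25): Pioneer Precinct $15,125; Upper Zone $14,650; Hillcrest Borough $21,025; Ashcroft Township $20,100; Granite District $9,125. Sum = $80,025.
Difference $80,050 − $80,025 = +$25 applied to largest allocation (Hillcrest Borough): Hillcrest Borough becomes $21,050.

Pioneer Precinct: $15,125 · Upper Zone: $14,650 · Hillcrest Borough: $21,050 · Ashcroft Township: $20,100 · Granite District: $9,125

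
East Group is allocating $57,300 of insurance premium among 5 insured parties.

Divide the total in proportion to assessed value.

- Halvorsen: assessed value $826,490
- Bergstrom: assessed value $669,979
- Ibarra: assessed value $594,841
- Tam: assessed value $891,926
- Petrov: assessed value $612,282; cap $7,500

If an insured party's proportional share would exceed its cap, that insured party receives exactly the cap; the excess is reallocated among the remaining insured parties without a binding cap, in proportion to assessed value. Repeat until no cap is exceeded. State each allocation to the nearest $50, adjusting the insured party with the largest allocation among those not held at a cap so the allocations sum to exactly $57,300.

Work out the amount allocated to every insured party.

Halvorsen: $13,800; Bergstrom: $11,200; Ibarra: $9,950; Tam: $14,850; Petrov: $7,500

Combined assessed value = 3,595,518.
Unconstrained shares: Halvorsen 13,171.36; Bergstrom 10,677.13; Ibarra 9,479.69; Tam 14,214.19; Petrov 9,757.64.
Held at cap: Petrov ($7,500); balance $49,800 reallocated over remaining assessed value 2,983,236.
Shares after redistribution: Halvorsen 13,796.83 → $13,800; Bergstrom 11,184.15 → $11,200; Ibarra 9,929.85 → $9,950; Tam 14,889.17 → $14,900.
Rounding difference −$50 applied to Tam → $14,850.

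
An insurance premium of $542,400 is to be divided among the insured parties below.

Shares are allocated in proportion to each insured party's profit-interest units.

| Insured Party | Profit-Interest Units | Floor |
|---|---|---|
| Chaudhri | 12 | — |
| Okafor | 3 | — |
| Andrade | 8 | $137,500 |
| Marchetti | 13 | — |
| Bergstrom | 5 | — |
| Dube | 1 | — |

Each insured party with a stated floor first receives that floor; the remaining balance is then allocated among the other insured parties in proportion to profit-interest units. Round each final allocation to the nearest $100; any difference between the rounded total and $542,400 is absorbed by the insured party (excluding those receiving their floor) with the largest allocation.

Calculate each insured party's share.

Minimums first: Andrade $137,500. Residual $404,900.
Residual split over remaining profit-interest units 34: Chaudhri 142,905.88 → $142,900; Okafor 35,726.47 → $35,700; Marchetti 154,814.71 → $154,800; Bergstrom 59,544.12 → $59,500; Dube 11,908.82 → $11,900.
Rounding difference +$100 applied to Marchetti → $154,900.

Chaudhri: $142,900 | Okafor: $35,700 | Andrade: $137,500 | Marchetti: $154,900 | Bergstrom: $59,500 | Dube: $11,900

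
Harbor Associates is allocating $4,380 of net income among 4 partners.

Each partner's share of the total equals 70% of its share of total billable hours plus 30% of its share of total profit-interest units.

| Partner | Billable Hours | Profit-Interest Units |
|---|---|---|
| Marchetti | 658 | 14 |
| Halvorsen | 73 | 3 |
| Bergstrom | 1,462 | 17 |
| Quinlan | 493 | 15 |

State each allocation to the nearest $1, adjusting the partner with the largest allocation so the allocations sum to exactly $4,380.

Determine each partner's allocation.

Billable hours total 2,686; profit-interest units total 49.
Blended shares (70% billable hours + 30% profit-interest units): Marchetti 0.2572; Halvorsen 0.0374; Bergstrom 0.4851; Quinlan 0.2203.
Unrounded shares: Marchetti 1,126.52; Halvorsen 163.78; Bergstrom 2,124.71; Quinlan 964.99.
Rounded to nearest $1: Marchetti $1,127; Halvorsen $164; Bergstrom $2,125; Quinlan $965. Sum = $4,381.
Difference $4,380 − $4,381 = −$1 applied to largest allocation (Bergstrom): Bergstrom becomes $2,124.

Marchetti: $1,127; Halvorsen: $164; Bergstrom: $2,124; Quinlan: $965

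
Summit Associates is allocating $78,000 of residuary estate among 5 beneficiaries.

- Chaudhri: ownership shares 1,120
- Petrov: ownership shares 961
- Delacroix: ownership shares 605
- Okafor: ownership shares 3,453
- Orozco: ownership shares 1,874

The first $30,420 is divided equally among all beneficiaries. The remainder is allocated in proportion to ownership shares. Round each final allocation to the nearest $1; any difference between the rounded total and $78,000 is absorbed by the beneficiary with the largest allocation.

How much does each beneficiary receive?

$30,420 shared equally gives $6,084 per beneficiary.
Remainder $47,580 by ownership shares (total 8,013): Chaudhri 6,650.39 → $6,650; Petrov 5,706.27 → $5,706; Delacroix 3,592.40 → $3,592; Okafor 20,503.40 → $20,503; Orozco 11,127.53 → $11,128.
Rounding difference +$1 on remainder applied to Okafor.
Totals: Chaudhri $6,084 + $6,650 = $12,734; Petrov $6,084 + $5,706 = $11,790; Delacroix $6,084 + $3,592 = $9,676; Okafor $6,084 + $20,504 = $26,588; Orozco $6,084 + $11,128 = $17,212.

Chaudhri: $12,734 · Petrov: $11,790 · Delacroix: $9,676 · Okafor: $26,588 · Orozco: $17,212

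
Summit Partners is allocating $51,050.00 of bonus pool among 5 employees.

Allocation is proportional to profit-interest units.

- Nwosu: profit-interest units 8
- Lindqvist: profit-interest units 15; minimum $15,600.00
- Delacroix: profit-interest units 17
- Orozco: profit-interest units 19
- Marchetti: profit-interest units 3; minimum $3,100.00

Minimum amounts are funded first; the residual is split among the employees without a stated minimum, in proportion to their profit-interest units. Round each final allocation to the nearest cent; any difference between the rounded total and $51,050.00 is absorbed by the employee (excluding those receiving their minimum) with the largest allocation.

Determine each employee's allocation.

Fund the minimums — Lindqvist $15,600.00; Marchetti $3,100.00. Residual $32,350.00.
Residual split over remaining profit-interest units 44: Nwosu 5,881.8182 → $5,881.82; Delacroix 12,498.8636 → $12,498.86; Orozco 13,969.3182 → $13,969.32.

Nwosu: $5,881.82; Lindqvist: $15,600.00; Delacroix: $12,498.86; Orozco: $13,969.32; Marchetti: $3,100.00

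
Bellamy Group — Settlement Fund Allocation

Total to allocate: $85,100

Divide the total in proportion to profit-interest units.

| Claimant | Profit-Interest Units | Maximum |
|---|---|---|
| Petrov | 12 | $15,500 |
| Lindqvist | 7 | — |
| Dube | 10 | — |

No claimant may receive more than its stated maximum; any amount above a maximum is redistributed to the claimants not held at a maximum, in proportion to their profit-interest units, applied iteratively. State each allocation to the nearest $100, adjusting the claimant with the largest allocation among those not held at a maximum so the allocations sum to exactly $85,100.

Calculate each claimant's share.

Petrov: $15,500; Lindqvist: $28,700; Dube: $40,900

Sum of profit-interest units: 29.
Proportional shares (ignoring caps): Petrov 35,213.79; Lindqvist 20,541.38; Dube 29,344.83.
Held at cap: Petrov ($15,500); balance $69,600 reallocated over remaining profit-interest units 17.
Redistributed shares: Lindqvist 28,658.82 → $28,700; Dube 40,941.18 → $40,900.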